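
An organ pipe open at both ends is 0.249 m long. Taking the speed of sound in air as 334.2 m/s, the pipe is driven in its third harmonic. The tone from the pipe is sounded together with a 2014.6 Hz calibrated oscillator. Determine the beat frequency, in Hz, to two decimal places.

Open pipe: f_n = n·v/(2L) = 3·334.2/(2·0.249) = 2013.2530 Hz.
f_beat = |2013.2530 − 2014.6| = 1.35 Hz.

1.35 Hz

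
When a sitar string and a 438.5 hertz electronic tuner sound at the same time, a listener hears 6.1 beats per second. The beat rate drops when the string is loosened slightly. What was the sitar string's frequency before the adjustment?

|f − 438.5| = 6.1, so the sitar string was at either 432.4 Hz or 444.6 Hz.
Reducing tension lowers a string's frequency; the adjustment lowers the sitar string's frequency.
The beat rate fell, so the adjustment moved the sitar string toward 438.5 Hz — it must have started above the reference.

444.6 Hz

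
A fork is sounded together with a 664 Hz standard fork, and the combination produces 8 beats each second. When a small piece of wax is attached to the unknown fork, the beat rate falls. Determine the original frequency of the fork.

|f − 664| = 8, so the fork was at either 656 Hz or 672 Hz.
Loading a fork with wax lowers its frequency; the adjustment lowers the fork's frequency.
The beat rate fell, so the adjustment moved the fork toward 664 Hz — it must have started above the reference.

672 Hz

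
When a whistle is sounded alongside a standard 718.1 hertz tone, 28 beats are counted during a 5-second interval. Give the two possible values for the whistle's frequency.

712.5 Hz or 723.7 Hz

Beat frequency = 28/5 = 5.6 Hz.
|f − 718.1| = 5.6, so f = 718.1 ± 5.6.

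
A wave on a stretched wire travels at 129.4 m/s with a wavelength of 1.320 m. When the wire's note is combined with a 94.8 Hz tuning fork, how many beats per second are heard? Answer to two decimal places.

Source frequency f = v/λ = 129.4/1.320 = 98.0303 Hz.
f_beat = |98.0303 − 94.8| = 3.23 Hz.

3.23 Hz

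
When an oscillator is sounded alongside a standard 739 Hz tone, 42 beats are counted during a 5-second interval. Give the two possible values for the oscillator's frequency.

Beat frequency = 42/5 = 8.4 Hz.
|f − 739| = 8.4, so f = 739 ± 8.4.

730.6 Hz or 747.4 Hz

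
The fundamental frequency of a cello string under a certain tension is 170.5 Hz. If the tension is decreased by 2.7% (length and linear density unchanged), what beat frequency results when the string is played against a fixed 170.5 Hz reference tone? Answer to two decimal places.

2.32 Hz

For a string, f ∝ √T, so the new frequency is 170.5·√0.973 = 168.1825 Hz.
f_beat = |168.1825 − 170.5| = 2.32 Hz.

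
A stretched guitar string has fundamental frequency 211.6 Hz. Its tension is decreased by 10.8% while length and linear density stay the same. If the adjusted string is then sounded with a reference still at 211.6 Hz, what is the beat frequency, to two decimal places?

11.75 Hz

For a string, f ∝ √T, so the new frequency is 211.6·√0.892 = 199.8472 Hz.
f_beat = |199.8472 − 211.6| = 11.75 Hz.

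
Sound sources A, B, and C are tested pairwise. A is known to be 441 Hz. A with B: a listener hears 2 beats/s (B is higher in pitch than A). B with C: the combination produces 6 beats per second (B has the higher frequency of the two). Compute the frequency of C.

B is above A, so f_B = 441 + 2 = 443 Hz.
C is below B, so f_C = 443 − 6 = 437 Hz.

437 Hz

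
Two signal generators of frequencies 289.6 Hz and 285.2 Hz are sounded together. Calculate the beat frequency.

Beats arise from superposition of two nearby frequencies; the beat rate is |f₁ − f₂|.
|289.6 − 285.2| = 4.4 Hz.

4.4 Hz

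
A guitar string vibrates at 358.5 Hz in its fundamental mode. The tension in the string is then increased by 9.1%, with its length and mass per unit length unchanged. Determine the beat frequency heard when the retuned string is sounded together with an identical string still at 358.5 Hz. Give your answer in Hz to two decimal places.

For a string, f ∝ √T, so the new frequency is 358.5·√1.091 = 374.4566 Hz.
f_beat = |374.4566 − 358.5| = 15.96 Hz.

15.96 Hz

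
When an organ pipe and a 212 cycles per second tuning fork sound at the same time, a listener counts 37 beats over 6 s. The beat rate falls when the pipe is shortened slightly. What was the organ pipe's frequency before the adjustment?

205.8333 Hz

Beat frequency = 37/6 = 6.1667 Hz.
|f − 212| = 6.1667, so the organ pipe was at either 205.8333 Hz or 218.1667 Hz.
A shorter pipe has a higher fundamental; the adjustment raises the organ pipe's frequency.
The beat rate fell, so the adjustment moved the organ pipe toward 212 Hz — it must have started below the reference.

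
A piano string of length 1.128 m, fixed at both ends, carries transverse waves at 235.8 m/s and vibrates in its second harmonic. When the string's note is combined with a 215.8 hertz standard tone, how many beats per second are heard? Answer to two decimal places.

For a string fixed at both ends, f_n = n·v/(2L) = 2·235.8/(2·1.128) = 209.0426 Hz.
f_beat = |209.0426 − 215.8| = 6.76 Hz.

6.76 Hz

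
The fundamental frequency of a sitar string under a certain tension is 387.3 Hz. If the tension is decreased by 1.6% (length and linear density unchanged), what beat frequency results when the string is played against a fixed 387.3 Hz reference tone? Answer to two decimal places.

3.11 Hz

For a string, f ∝ √T, so the new frequency is 387.3·√0.984 = 384.1891 Hz.
f_beat = |384.1891 − 387.3| = 3.11 Hz.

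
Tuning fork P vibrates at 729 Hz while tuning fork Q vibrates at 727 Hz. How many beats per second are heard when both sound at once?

2 Hz

Beats arise from superposition of two nearby frequencies; the beat rate is |f₁ − f₂|.
|729 − 727| = 2 Hz.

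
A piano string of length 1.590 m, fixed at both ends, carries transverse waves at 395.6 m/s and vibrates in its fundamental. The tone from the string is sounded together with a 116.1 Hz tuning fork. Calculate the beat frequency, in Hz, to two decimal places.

8.30 Hz

For a string fixed at both ends, f_n = n·v/(2L) = 1·395.6/(2·1.590) = 124.4025 Hz.
f_beat = |124.4025 − 116.1| = 8.30 Hz.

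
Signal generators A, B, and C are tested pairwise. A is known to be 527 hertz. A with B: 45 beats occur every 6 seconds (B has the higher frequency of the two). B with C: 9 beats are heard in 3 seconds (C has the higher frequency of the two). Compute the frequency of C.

537.5 Hz

A–B: Beat frequency = 45/6 = 7.5 Hz.
B is above A, so f_B = 527 + 7.5 = 534.5 Hz.
B–C: Beat frequency = 9/3 = 3 Hz.
C is above B, so f_C = 534.5 + 3 = 537.5 Hz.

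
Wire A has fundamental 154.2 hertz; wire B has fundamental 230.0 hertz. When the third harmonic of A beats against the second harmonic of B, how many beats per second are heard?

Third harmonic of the first: 3·154.2 = 462.6 Hz.
Second harmonic of the second: 2·230.0 = 460.0 Hz.
f_beat = |462.6 − 460.0| = 2.6 Hz.

2.6 Hz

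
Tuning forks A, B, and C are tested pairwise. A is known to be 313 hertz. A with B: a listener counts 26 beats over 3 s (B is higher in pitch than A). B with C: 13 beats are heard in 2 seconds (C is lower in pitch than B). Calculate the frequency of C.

A–B: Beat frequency = 26/3 = 8.6667 Hz.
B is above A, so f_B = 313 + 8.6667 = 321.6667 Hz.
B–C: Beat frequency = 13/2 = 6.5 Hz.
C is below B, so f_C = 321.6667 − 6.5 = 315.1667 Hz.

315.1667 Hz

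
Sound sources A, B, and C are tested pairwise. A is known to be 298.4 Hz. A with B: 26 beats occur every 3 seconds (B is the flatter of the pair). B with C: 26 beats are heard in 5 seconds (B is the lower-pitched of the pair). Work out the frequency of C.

294.9333 Hz

A–B: Beat frequency = 26/3 = 8.6667 Hz.
B is below A, so f_B = 298.4 − 8.6667 = 289.7333 Hz.
B–C: Beat frequency = 26/5 = 5.2 Hz.
C is above B, so f_C = 289.7333 + 5.2 = 294.9333 Hz.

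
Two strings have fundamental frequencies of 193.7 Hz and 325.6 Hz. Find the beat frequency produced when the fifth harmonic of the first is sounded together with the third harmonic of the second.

Fifth harmonic of the first: 5·193.7 = 968.5 Hz.
Third harmonic of the second: 3·325.6 = 976.8 Hz.
f_beat = |968.5 − 976.8| = 8.3 Hz.

8.3 Hz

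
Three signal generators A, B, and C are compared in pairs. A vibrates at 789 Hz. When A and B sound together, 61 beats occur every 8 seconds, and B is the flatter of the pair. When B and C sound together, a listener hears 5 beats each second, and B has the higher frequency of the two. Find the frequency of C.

A–B: Beat frequency = 61/8 = 7.625 Hz.
B is below A, so f_B = 789 − 7.625 = 781.375 Hz.
C is below B, so f_C = 781.375 − 5 = 776.375 Hz.

776.375 Hz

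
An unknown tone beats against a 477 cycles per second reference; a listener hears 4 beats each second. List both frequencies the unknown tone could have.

473 Hz or 481 Hz

|f − 477| = 4, so f = 477 ± 4.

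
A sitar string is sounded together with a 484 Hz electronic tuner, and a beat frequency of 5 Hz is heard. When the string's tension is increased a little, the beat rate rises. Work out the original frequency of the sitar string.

489 Hz

|f − 484| = 5, so the sitar string was at either 479 Hz or 489 Hz.
Higher tension means higher frequency; the adjustment raises the sitar string's frequency.
The beat rate rose, so the adjustment moved the sitar string further from 484 Hz — it was already above the reference.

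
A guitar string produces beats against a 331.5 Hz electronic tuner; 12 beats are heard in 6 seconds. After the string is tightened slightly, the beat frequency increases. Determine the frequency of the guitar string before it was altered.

333.5 Hz

Beat frequency = 12/6 = 2 Hz.
|f − 331.5| = 2, so the guitar string was at either 329.5 Hz or 333.5 Hz.
Increasing tension raises a string's frequency; the adjustment raises the guitar string's frequency.
The beat rate rose, so the adjustment moved the guitar string further from 331.5 Hz — it was already above the reference.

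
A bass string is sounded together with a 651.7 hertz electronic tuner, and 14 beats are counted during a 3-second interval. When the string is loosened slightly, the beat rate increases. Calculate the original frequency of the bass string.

647.0333 Hz

Beat frequency = 14/3 = 4.6667 Hz.
|f − 651.7| = 4.6667, so the bass string was at either 647.0333 Hz or 656.3667 Hz.
Reducing tension lowers a string's frequency; the adjustment lowers the bass string's frequency.
The beat rate rose, so the adjustment moved the bass string further from 651.7 Hz — it was already below the reference.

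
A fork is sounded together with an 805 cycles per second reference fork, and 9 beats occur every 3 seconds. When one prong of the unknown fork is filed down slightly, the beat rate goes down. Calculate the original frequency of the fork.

802 Hz

Beat frequency = 9/3 = 3 Hz.
|f − 805| = 3, so the fork was at either 802 Hz or 808 Hz.
Filing a prong removes mass and raises the fork's frequency; the adjustment raises the fork's frequency.
The beat rate fell, so the adjustment moved the fork toward 805 Hz — it must have started below the reference.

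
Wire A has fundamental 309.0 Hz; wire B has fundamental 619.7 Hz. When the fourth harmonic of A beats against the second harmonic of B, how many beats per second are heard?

3.4 Hz

Fourth harmonic of the first: 4·309.0 = 1236.0 Hz.
Second harmonic of the second: 2·619.7 = 1239.4 Hz.
f_beat = |1236.0 − 1239.4| = 3.4 Hz.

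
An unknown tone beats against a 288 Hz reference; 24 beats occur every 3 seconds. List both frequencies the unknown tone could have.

280 Hz or 296 Hz

Beat frequency = 24/3 = 8 Hz.
|f − 288| = 8, so f = 288 ± 8.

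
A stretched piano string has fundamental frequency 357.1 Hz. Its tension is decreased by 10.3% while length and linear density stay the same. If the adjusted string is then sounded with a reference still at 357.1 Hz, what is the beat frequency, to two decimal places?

For a string, f ∝ √T, so the new frequency is 357.1·√0.897 = 338.2097 Hz.
f_beat = |338.2097 − 357.1| = 18.89 Hz.

18.89 Hz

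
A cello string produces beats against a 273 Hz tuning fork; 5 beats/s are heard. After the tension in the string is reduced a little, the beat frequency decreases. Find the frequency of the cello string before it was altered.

|f − 273| = 5, so the cello string was at either 268 Hz or 278 Hz.
Lower tension means lower frequency; the adjustment lowers the cello string's frequency.
The beat rate fell, so the adjustment moved the cello string toward 273 Hz — it must have started above the reference.

278 Hz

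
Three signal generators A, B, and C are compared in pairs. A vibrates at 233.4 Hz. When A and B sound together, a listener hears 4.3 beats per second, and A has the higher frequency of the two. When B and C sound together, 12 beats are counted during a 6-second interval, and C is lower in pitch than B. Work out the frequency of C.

B is below A, so f_B = 233.4 − 4.3 = 229.1 Hz.
B–C: Beat frequency = 12/6 = 2 Hz.
C is below B, so f_C = 229.1 − 2 = 227.1 Hz.

227.1 Hz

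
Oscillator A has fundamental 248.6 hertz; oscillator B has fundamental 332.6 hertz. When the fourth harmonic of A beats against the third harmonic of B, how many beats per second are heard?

3.4 Hz

Fourth harmonic of the first: 4·248.6 = 994.4 Hz.
Third harmonic of the second: 3·332.6 = 997.8 Hz.
f_beat = |994.4 − 997.8| = 3.4 Hz.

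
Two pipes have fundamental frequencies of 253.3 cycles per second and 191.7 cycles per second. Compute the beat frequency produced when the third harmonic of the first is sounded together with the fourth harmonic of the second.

Third harmonic of the first: 3·253.3 = 759.9 Hz.
Fourth harmonic of the second: 4·191.7 = 766.8 Hz.
f_beat = |759.9 − 766.8| = 6.9 Hz.

6.9 Hz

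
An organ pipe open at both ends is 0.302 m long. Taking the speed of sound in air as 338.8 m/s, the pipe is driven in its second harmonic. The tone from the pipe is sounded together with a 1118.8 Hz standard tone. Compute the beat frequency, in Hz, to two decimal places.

Open pipe: f_n = n·v/(2L) = 2·338.8/(2·0.302) = 1121.8543 Hz.
f_beat = |1121.8543 − 1118.8| = 3.05 Hz.

3.05 Hz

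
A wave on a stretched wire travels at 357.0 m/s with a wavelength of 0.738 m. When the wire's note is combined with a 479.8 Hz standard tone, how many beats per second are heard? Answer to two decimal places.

Source frequency f = v/λ = 357.0/0.738 = 483.7398 Hz.
f_beat = |483.7398 − 479.8| = 3.94 Hz.

3.94 Hz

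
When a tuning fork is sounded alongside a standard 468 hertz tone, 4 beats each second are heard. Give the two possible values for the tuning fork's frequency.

464 Hz or 472 Hz

|f − 468| = 4, so f = 468 ± 4.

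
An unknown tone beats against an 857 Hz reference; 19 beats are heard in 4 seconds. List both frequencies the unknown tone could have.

Beat frequency = 19/4 = 4.75 Hz.
|f − 857| = 4.75, so f = 857 ± 4.75.

852.25 Hz or 861.75 Hz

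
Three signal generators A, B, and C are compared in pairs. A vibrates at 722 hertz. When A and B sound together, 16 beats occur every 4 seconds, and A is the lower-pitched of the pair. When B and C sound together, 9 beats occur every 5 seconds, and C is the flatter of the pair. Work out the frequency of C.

A–B: Beat frequency = 16/4 = 4 Hz.
B is above A, so f_B = 722 + 4 = 726 Hz.
B–C: Beat frequency = 9/5 = 1.8 Hz.
C is below B, so f_C = 726 − 1.8 = 724.2 Hz.

724.2 Hz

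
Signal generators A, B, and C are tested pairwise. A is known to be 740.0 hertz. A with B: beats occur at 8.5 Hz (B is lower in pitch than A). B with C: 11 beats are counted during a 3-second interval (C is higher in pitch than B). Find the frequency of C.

735.1667 Hz

B is below A, so f_B = 740.0 − 8.5 = 731.5 Hz.
B–C: Beat frequency = 11/3 = 3.6667 Hz.
C is above B, so f_C = 731.5 + 3.6667 = 735.1667 Hz.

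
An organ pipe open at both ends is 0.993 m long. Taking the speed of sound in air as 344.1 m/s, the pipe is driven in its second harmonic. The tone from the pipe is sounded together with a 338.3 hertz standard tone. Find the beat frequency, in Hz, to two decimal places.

Open pipe: f_n = n·v/(2L) = 2·344.1/(2·0.993) = 346.5257 Hz.
f_beat = |346.5257 − 338.3| = 8.23 Hz.

8.23 Hz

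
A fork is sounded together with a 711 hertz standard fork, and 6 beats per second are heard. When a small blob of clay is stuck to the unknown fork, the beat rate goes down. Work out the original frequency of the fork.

|f − 711| = 6, so the fork was at either 705 Hz or 717 Hz.
Adding mass to a fork lowers its frequency; the adjustment lowers the fork's frequency.
The beat rate fell, so the adjustment moved the fork toward 711 Hz — it must have started above the reference.

717 Hz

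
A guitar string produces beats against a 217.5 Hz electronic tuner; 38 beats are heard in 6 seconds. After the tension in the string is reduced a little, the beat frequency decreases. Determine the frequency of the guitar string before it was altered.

223.8333 Hz

Beat frequency = 38/6 = 6.3333 Hz.
|f − 217.5| = 6.3333, so the guitar string was at either 211.1667 Hz or 223.8333 Hz.
Lower tension means lower frequency; the adjustment lowers the guitar string's frequency.
The beat rate fell, so the adjustment moved the guitar string toward 217.5 Hz — it must have started above the reference.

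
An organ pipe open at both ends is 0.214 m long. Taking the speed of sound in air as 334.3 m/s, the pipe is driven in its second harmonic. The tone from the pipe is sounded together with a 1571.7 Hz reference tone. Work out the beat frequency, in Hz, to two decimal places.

9.55 Hz

Open pipe: f_n = n·v/(2L) = 2·334.3/(2·0.214) = 1562.1495 Hz.
f_beat = |1562.1495 − 1571.7| = 9.55 Hz.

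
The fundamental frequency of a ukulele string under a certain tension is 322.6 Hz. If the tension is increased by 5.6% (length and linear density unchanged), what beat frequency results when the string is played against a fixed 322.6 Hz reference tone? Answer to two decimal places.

8.91 Hz

For a string, f ∝ √T, so the new frequency is 322.6·√1.056 = 331.5098 Hz.
f_beat = |331.5098 − 322.6| = 8.91 Hz.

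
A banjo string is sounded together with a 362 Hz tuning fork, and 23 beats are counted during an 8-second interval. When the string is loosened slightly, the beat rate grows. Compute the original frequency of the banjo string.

Beat frequency = 23/8 = 2.875 Hz.
|f − 362| = 2.875, so the banjo string was at either 359.125 Hz or 364.875 Hz.
Reducing tension lowers a string's frequency; the adjustment lowers the banjo string's frequency.
The beat rate rose, so the adjustment moved the banjo string further from 362 Hz — it was already below the reference.

359.125 Hz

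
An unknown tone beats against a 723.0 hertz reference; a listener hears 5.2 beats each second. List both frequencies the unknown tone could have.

717.8 Hz or 728.2 Hz

|f − 723.0| = 5.2, so f = 723.0 ± 5.2.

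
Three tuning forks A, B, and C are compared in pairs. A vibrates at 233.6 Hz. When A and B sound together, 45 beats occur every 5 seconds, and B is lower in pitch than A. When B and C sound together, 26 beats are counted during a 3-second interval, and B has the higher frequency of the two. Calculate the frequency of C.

215.9333 Hz

A–B: Beat frequency = 45/5 = 9 Hz.
B is below A, so f_B = 233.6 − 9 = 224.6 Hz.
B–C: Beat frequency = 26/3 = 8.6667 Hz.
C is below B, so f_C = 224.6 − 8.6667 = 215.9333 Hz.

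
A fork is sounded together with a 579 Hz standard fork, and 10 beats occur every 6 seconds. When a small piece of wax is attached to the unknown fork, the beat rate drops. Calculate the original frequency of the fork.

580.6667 Hz

Beat frequency = 10/6 = 1.6667 Hz.
|f − 579| = 1.6667, so the fork was at either 577.3333 Hz or 580.6667 Hz.
Loading a fork with wax lowers its frequency; the adjustment lowers the fork's frequency.
The beat rate fell, so the adjustment moved the fork toward 579 Hz — it must have started above the reference.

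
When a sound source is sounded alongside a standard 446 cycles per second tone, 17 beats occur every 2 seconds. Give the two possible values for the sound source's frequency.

Beat frequency = 17/2 = 8.5 Hz.
|f − 446| = 8.5, so f = 446 ± 8.5.

437.5 Hz or 454.5 Hz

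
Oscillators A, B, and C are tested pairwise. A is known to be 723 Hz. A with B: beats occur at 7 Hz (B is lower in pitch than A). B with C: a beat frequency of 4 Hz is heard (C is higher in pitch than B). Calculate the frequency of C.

720 Hz

B is below A, so f_B = 723 − 7 = 716 Hz.
C is above B, so f_C = 716 + 4 = 720 Hz.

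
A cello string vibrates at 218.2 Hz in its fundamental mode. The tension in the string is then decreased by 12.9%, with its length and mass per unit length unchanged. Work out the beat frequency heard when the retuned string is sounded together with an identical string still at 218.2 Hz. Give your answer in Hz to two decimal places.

14.56 Hz

For a string, f ∝ √T, so the new frequency is 218.2·√0.871 = 203.6403 Hz.
f_beat = |203.6403 − 218.2| = 14.56 Hz.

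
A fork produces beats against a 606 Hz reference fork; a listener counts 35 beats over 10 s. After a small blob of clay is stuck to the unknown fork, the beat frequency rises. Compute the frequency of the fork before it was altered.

602.5 Hz

Beat frequency = 35/10 = 3.5 Hz.
|f − 606| = 3.5, so the fork was at either 602.5 Hz or 609.5 Hz.
Adding mass to a fork lowers its frequency; the adjustment lowers the fork's frequency.
The beat rate rose, so the adjustment moved the fork further from 606 Hz — it was already below the reference.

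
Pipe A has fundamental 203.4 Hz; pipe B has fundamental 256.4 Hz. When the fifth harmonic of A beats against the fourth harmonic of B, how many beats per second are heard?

8.6 Hz

Fifth harmonic of the first: 5·203.4 = 1017.0 Hz.
Fourth harmonic of the second: 4·256.4 = 1025.6 Hz.
f_beat = |1017.0 − 1025.6| = 8.6 Hz.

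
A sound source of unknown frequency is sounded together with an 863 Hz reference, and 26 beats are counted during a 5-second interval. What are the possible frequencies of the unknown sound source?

Beat frequency = 26/5 = 5.2 Hz.
|f − 863| = 5.2, so f = 863 ± 5.2.

857.8 Hz or 868.2 Hz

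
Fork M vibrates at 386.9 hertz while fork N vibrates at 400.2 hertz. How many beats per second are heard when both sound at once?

f_beat = |f₁ − f₂|.
|386.9 − 400.2| = 13.3 Hz.

13.3 Hz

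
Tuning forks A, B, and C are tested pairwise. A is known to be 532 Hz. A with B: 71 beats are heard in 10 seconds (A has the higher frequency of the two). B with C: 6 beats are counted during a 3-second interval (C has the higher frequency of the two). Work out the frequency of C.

526.9 Hz

A–B: Beat frequency = 71/10 = 7.1 Hz.
B is below A, so f_B = 532 − 7.1 = 524.9 Hz.
B–C: Beat frequency = 6/3 = 2 Hz.
C is above B, so f_C = 524.9 + 2 = 526.9 Hz.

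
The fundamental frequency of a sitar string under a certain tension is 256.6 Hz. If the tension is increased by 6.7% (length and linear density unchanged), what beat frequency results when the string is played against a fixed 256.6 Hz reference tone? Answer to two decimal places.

For a string, f ∝ √T, so the new frequency is 256.6·√1.067 = 265.0567 Hz.
f_beat = |265.0567 − 256.6| = 8.46 Hz.

8.46 Hz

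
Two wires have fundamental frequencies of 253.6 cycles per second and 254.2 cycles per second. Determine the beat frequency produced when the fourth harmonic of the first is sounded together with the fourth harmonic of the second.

Fourth harmonic of the first: 4·253.6 = 1014.4 Hz.
Fourth harmonic of the second: 4·254.2 = 1016.8 Hz.
f_beat = |1014.4 − 1016.8| = 2.4 Hz.

2.4 Hz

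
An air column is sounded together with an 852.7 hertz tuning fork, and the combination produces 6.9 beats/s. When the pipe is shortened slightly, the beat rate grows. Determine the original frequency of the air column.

|f − 852.7| = 6.9, so the air column was at either 845.8 Hz or 859.6 Hz.
A shorter pipe has a higher fundamental; the adjustment raises the air column's frequency.
The beat rate rose, so the adjustment moved the air column further from 852.7 Hz — it was already above the reference.

859.6 Hz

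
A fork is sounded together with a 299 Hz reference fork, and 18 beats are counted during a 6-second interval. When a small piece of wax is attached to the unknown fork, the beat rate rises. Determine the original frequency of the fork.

Beat frequency = 18/6 = 3 Hz.
|f − 299| = 3, so the fork was at either 296 Hz or 302 Hz.
Loading a fork with wax lowers its frequency; the adjustment lowers the fork's frequency.
The beat rate rose, so the adjustment moved the fork further from 299 Hz — it was already below the reference.

296 Hz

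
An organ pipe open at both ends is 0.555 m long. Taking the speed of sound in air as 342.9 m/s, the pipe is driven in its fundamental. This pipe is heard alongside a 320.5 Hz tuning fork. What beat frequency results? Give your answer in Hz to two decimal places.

Open pipe: f_n = n·v/(2L) = 1·342.9/(2·0.555) = 308.9189 Hz.
f_beat = |308.9189 − 320.5| = 11.58 Hz.

11.58 Hz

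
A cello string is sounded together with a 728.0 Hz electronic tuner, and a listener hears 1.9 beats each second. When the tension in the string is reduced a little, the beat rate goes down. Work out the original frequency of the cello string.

|f − 728.0| = 1.9, so the cello string was at either 726.1 Hz or 729.9 Hz.
Lower tension means lower frequency; the adjustment lowers the cello string's frequency.
The beat rate fell, so the adjustment moved the cello string toward 728.0 Hz — it must have started above the reference.

729.9 Hz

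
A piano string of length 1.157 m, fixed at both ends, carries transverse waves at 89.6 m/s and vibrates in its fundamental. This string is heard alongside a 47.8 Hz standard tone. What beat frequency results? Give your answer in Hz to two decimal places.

For a string fixed at both ends, f_n = n·v/(2L) = 1·89.6/(2·1.157) = 38.7208 Hz.
f_beat = |38.7208 − 47.8| = 9.08 Hz.

9.08 Hz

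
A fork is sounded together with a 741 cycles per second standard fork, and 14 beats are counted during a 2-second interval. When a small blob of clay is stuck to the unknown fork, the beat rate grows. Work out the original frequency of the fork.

734 Hz

Beat frequency = 14/2 = 7 Hz.
|f − 741| = 7, so the fork was at either 734 Hz or 748 Hz.
Adding mass to a fork lowers its frequency; the adjustment lowers the fork's frequency.
The beat rate rose, so the adjustment moved the fork further from 741 Hz — it was already below the reference.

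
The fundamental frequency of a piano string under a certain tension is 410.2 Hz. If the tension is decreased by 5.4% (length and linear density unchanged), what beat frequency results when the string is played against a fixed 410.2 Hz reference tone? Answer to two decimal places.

For a string, f ∝ √T, so the new frequency is 410.2·√0.946 = 398.9709 Hz.
f_beat = |398.9709 − 410.2| = 11.23 Hz.

11.23 Hz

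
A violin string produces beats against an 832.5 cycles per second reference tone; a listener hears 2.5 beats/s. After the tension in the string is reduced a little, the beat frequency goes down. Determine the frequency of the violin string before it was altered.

835 Hz

|f − 832.5| = 2.5, so the violin string was at either 830 Hz or 835 Hz.
Lower tension means lower frequency; the adjustment lowers the violin string's frequency.
The beat rate fell, so the adjustment moved the violin string toward 832.5 Hz — it must have started above the reference.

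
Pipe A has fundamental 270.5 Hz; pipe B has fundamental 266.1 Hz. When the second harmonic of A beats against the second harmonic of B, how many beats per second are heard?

8.8 Hz

Second harmonic of the first: 2·270.5 = 541.0 Hz.
Second harmonic of the second: 2·266.1 = 532.2 Hz.
f_beat = |541.0 − 532.2| = 8.8 Hz.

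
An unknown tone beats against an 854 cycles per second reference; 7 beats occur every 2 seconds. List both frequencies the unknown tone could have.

Beat frequency = 7/2 = 3.5 Hz.
|f − 854| = 3.5, so f = 854 ± 3.5.

850.5 Hz or 857.5 Hz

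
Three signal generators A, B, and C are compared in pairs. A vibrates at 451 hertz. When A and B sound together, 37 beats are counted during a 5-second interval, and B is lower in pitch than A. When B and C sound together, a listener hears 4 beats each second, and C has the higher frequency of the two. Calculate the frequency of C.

447.6 Hz

A–B: Beat frequency = 37/5 = 7.4 Hz.
B is below A, so f_B = 451 − 7.4 = 443.6 Hz.
C is above B, so f_C = 443.6 + 4 = 447.6 Hz.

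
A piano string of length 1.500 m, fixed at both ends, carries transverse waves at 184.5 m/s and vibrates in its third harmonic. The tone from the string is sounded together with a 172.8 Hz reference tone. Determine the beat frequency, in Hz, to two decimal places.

For a string fixed at both ends, f_n = n·v/(2L) = 3·184.5/(2·1.500) = 184.5000 Hz.
f_beat = |184.5000 − 172.8| = 11.70 Hz.

11.70 Hz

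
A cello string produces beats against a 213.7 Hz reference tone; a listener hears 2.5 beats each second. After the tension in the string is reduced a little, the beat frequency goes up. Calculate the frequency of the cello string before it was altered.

211.2 Hz

|f − 213.7| = 2.5, so the cello string was at either 211.2 Hz or 216.2 Hz.
Lower tension means lower frequency; the adjustment lowers the cello string's frequency.
The beat rate rose, so the adjustment moved the cello string further from 213.7 Hz — it was already below the reference.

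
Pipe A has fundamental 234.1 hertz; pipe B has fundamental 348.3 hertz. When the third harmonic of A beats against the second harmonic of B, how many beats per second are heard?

5.7 Hz

Third harmonic of the first: 3·234.1 = 702.3 Hz.
Second harmonic of the second: 2·348.3 = 696.6 Hz.
f_beat = |702.3 − 696.6| = 5.7 Hz.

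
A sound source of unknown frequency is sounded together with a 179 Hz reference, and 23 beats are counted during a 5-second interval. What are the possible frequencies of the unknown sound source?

174.4 Hz or 183.6 Hz

Beat frequency = 23/5 = 4.6 Hz.
|f − 179| = 4.6, so f = 179 ± 4.6.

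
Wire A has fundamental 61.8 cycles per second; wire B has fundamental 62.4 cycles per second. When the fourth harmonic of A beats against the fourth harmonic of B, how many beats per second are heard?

2.4 Hz

Fourth harmonic of the first: 4·61.8 = 247.2 Hz.
Fourth harmonic of the second: 4·62.4 = 249.6 Hz.
f_beat = |247.2 − 249.6| = 2.4 Hz.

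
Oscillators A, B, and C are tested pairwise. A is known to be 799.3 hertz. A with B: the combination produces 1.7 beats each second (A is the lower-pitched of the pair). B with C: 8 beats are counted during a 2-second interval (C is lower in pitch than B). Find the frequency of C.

B is above A, so f_B = 799.3 + 1.7 = 801 Hz.
B–C: Beat frequency = 8/2 = 4 Hz.
C is below B, so f_C = 801 − 4 = 797 Hz.

797 Hz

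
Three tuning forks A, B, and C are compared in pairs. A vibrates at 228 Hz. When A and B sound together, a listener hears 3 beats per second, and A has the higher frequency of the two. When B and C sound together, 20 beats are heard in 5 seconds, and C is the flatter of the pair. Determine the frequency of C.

221 Hz

B is below A, so f_B = 228 − 3 = 225 Hz.
B–C: Beat frequency = 20/5 = 4 Hz.
C is below B, so f_C = 225 − 4 = 221 Hz.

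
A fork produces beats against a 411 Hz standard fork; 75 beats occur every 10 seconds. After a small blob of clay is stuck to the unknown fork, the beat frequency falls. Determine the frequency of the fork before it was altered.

418.5 Hz

Beat frequency = 75/10 = 7.5 Hz.
|f − 411| = 7.5, so the fork was at either 403.5 Hz or 418.5 Hz.
Adding mass to a fork lowers its frequency; the adjustment lowers the fork's frequency.
The beat rate fell, so the adjustment moved the fork toward 411 Hz — it must have started above the reference.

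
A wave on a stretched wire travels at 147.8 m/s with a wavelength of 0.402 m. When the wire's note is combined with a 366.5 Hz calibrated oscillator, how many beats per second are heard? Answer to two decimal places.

1.16 Hz

Source frequency f = v/λ = 147.8/0.402 = 367.6617 Hz.
f_beat = |367.6617 − 366.5| = 1.16 Hz.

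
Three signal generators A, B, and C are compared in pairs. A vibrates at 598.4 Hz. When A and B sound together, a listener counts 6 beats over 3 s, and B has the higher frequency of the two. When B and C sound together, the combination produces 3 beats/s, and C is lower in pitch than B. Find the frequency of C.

597.4 Hz

A–B: Beat frequency = 6/3 = 2 Hz.
B is above A, so f_B = 598.4 + 2 = 600.4 Hz.
C is below B, so f_C = 600.4 − 3 = 597.4 Hz.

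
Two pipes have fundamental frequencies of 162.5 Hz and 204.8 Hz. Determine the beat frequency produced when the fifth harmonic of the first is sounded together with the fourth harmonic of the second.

6.7 Hz

Fifth harmonic of the first: 5·162.5 = 812.5 Hz.
Fourth harmonic of the second: 4·204.8 = 819.2 Hz.
f_beat = |812.5 − 819.2| = 6.7 Hz.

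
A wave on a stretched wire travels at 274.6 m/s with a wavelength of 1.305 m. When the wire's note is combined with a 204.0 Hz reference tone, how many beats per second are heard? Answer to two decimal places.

6.42 Hz

Source frequency f = v/λ = 274.6/1.305 = 210.4215 Hz.
f_beat = |210.4215 − 204.0| = 6.42 Hz.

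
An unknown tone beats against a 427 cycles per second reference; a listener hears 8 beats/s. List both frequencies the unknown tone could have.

|f − 427| = 8, so f = 427 ± 8.

419 Hz or 435 Hz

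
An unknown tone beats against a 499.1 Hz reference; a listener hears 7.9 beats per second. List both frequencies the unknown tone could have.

491.2 Hz or 507 Hz

|f − 499.1| = 7.9, so f = 499.1 ± 7.9.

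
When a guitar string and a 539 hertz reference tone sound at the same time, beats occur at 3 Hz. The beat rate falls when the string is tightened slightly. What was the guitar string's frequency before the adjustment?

536 Hz

|f − 539| = 3, so the guitar string was at either 536 Hz or 542 Hz.
Increasing tension raises a string's frequency; the adjustment raises the guitar string's frequency.
The beat rate fell, so the adjustment moved the guitar string toward 539 Hz — it must have started below the reference.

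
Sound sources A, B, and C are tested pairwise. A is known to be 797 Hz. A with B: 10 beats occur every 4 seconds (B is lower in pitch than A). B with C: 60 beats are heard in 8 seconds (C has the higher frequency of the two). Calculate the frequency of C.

A–B: Beat frequency = 10/4 = 2.5 Hz.
B is below A, so f_B = 797 − 2.5 = 794.5 Hz.
B–C: Beat frequency = 60/8 = 7.5 Hz.
C is above B, so f_C = 794.5 + 7.5 = 802 Hz.

802 Hz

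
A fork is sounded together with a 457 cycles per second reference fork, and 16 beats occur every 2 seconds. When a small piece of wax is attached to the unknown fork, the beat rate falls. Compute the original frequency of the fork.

465 Hz

Beat frequency = 16/2 = 8 Hz.
|f − 457| = 8, so the fork was at either 449 Hz or 465 Hz.
Loading a fork with wax lowers its frequency; the adjustment lowers the fork's frequency.
The beat rate fell, so the adjustment moved the fork toward 457 Hz — it must have started above the reference.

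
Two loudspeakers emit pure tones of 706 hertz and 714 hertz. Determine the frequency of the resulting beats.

f_beat = |f₁ − f₂|.
|706 − 714| = 8 Hz.

8 Hz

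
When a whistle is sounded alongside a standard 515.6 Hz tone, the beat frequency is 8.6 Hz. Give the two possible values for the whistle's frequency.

507 Hz or 524.2 Hz

|f − 515.6| = 8.6, so f = 515.6 ± 8.6.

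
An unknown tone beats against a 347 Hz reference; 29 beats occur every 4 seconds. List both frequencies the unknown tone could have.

339.75 Hz or 354.25 Hz

Beat frequency = 29/4 = 7.25 Hz.
|f − 347| = 7.25, so f = 347 ± 7.25.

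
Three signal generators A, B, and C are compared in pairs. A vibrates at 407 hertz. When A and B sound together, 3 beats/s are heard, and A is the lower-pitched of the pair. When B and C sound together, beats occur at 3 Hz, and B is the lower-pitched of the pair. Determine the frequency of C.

B is above A, so f_B = 407 + 3 = 410 Hz.
C is above B, so f_C = 410 + 3 = 413 Hz.

413 Hz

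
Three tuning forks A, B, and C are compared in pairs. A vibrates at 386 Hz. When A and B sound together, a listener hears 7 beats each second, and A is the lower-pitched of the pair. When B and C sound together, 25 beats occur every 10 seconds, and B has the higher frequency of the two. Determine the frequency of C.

390.5 Hz

B is above A, so f_B = 386 + 7 = 393 Hz.
B–C: Beat frequency = 25/10 = 2.5 Hz.
C is below B, so f_C = 393 − 2.5 = 390.5 Hz.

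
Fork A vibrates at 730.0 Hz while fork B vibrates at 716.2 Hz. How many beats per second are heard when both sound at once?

13.8 Hz

Beats arise from superposition of two nearby frequencies; the beat rate is |f₁ − f₂|.
|730.0 − 716.2| = 13.8 Hz.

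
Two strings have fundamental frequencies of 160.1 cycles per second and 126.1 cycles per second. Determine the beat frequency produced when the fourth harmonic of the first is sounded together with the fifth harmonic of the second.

9.9 Hz

Fourth harmonic of the first: 4·160.1 = 640.4 Hz.
Fifth harmonic of the second: 5·126.1 = 630.5 Hz.
f_beat = |640.4 − 630.5| = 9.9 Hz.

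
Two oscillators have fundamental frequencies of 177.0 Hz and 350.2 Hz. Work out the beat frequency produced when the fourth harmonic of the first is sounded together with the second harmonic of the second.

Fourth harmonic of the first: 4·177.0 = 708.0 Hz.
Second harmonic of the second: 2·350.2 = 700.4 Hz.
f_beat = |708.0 − 700.4| = 7.6 Hz.

7.6 Hz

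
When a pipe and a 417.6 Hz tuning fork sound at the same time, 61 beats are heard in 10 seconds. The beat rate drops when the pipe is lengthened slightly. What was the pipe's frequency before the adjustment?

423.7 Hz

Beat frequency = 61/10 = 6.1 Hz.
|f − 417.6| = 6.1, so the pipe was at either 411.5 Hz or 423.7 Hz.
A longer pipe has a lower fundamental; the adjustment lowers the pipe's frequency.
The beat rate fell, so the adjustment moved the pipe toward 417.6 Hz — it must have started above the reference.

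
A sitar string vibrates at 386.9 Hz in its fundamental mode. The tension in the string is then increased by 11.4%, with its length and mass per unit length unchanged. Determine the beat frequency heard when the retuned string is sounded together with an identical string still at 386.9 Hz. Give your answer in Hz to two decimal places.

For a string, f ∝ √T, so the new frequency is 386.9·√1.114 = 408.3582 Hz.
f_beat = |408.3582 − 386.9| = 21.46 Hz.

21.46 Hz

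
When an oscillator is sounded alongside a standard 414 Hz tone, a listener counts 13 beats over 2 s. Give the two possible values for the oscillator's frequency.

Beat frequency = 13/2 = 6.5 Hz.
|f − 414| = 6.5, so f = 414 ± 6.5.

407.5 Hz or 420.5 Hz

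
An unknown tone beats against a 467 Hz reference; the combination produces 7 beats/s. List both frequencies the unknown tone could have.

460 Hz or 474 Hz

|f − 467| = 7, so f = 467 ± 7.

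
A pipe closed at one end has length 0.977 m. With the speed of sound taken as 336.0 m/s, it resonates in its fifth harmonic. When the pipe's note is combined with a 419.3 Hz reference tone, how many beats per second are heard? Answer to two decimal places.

10.59 Hz

Closed pipe (odd harmonics): f_n = n·v/(4L) = 5·336.0/(4·0.977) = 429.8874 Hz.
f_beat = |429.8874 − 419.3| = 10.59 Hz.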